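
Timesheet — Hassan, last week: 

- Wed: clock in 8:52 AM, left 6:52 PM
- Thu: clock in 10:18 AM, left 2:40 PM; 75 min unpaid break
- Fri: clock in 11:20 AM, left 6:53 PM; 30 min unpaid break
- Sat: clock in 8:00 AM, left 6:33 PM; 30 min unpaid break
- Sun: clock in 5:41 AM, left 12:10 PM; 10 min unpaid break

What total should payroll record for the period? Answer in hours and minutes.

36 h 32 min

Wed: 8:52 AM–6:52 PM = 10 h 0 min
Thu: 10:18 AM–2:40 PM = 4 h 22 min; less 75 min break → 3 h 7 min
Fri: 11:20 AM–6:53 PM = 7 h 33 min; less 30 min break → 7 h 3 min
Sat: 8:00 AM–6:33 PM = 10 h 33 min; less 30 min break → 10 h 3 min
Sun: 5:41 AM–12:10 PM = 6 h 29 min; less 10 min break → 6 h 19 min
Total: 10 h 0 min + 3 h 7 min + 7 h 3 min + 10 h 3 min + 6 h 19 min = 36 h 32 min.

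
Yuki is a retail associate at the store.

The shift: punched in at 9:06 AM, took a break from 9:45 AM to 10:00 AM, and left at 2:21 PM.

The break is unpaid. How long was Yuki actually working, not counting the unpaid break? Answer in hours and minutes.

5 h 0 min

The shift: 9:06 AM–2:21 PM = 5 h 15 min; less 15 min break → 5 h 0 min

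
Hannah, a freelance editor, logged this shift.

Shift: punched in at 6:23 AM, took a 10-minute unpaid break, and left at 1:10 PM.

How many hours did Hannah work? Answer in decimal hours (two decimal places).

6.62 hours

Shift: 6:23 AM–1:10 PM = 6 h 47 min; less 10 min break → 6 h 37 min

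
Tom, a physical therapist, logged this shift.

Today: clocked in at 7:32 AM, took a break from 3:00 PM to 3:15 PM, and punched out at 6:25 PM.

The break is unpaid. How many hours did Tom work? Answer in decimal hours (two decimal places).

Today: 7:32 AM–6:25 PM = 10 h 53 min; less 15 min break → 10 h 38 min

10.63 hours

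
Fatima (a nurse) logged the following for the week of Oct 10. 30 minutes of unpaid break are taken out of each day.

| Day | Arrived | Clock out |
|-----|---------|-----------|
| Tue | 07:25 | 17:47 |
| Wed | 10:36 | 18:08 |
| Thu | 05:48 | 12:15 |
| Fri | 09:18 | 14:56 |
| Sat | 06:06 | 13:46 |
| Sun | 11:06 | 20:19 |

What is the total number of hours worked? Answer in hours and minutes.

Tue: 07:25–17:47 = 10 h 22 min; less 30 min break → 9 h 52 min
Wed: 10:36–18:08 = 7 h 32 min; less 30 min break → 7 h 2 min
Thu: 05:48–12:15 = 6 h 27 min; less 30 min break → 5 h 57 min
Fri: 09:18–14:56 = 5 h 38 min; less 30 min break → 5 h 8 min
Sat: 06:06–13:46 = 7 h 40 min; less 30 min break → 7 h 10 min
Sun: 11:06–20:19 = 9 h 13 min; less 30 min break → 8 h 43 min
Total: 9 h 52 min + 7 h 2 min + 5 h 57 min + 5 h 8 min + 7 h 10 min + 8 h 43 min = 43 h 52 min.

43 h 52 min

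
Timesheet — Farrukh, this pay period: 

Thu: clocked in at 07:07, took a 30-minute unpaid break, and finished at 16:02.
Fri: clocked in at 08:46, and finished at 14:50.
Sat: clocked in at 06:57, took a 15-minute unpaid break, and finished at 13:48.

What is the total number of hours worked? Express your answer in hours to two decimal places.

21.08 hours

Thu: 07:07–16:02 = 8 h 55 min; less 30 min break → 8 h 25 min
Fri: 08:46–14:50 = 6 h 4 min
Sat: 06:57–13:48 = 6 h 51 min; less 15 min break → 6 h 36 min
Total: 8 h 25 min + 6 h 4 min + 6 h 36 min = 21 h 5 min.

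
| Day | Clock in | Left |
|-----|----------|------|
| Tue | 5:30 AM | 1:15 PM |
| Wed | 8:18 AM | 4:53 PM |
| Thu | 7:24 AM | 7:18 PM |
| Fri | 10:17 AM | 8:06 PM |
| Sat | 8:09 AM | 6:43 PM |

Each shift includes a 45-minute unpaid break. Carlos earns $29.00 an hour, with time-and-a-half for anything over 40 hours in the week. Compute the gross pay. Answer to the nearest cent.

Tue: 5:30 AM–1:15 PM = 7 h 45 min; less 45 min break → 7 h 0 min
Wed: 8:18 AM–4:53 PM = 8 h 35 min; less 45 min break → 7 h 50 min
Thu: 7:24 AM–7:18 PM = 11 h 54 min; less 45 min break → 11 h 9 min
Fri: 10:17 AM–8:06 PM = 9 h 49 min; less 45 min break → 9 h 4 min
Sat: 8:09 AM–6:43 PM = 10 h 34 min; less 45 min break → 9 h 49 min
Total worked: 44 h 52 min = 2692 min.
Regular 40 h 0 min = 2400 min at $29.00/h; overtime 4 h 52 min = 292 min at $43.50/h.
Pay = (2400 × $29.00 + 292 × $43.50) ÷ 60 = $1371.70.

$1371.70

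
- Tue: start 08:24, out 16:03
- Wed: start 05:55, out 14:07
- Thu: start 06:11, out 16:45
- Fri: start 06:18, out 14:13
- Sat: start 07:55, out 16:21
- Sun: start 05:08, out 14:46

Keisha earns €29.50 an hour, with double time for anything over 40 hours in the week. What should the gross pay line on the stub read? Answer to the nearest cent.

€1911.60

Tue: 08:24–16:03 = 7 h 39 min
Wed: 05:55–14:07 = 8 h 12 min
Thu: 06:11–16:45 = 10 h 34 min
Fri: 06:18–14:13 = 7 h 55 min
Sat: 07:55–16:21 = 8 h 26 min
Sun: 05:08–14:46 = 9 h 38 min
Total worked: 52 h 24 min = 3144 min.
Regular 40 h 0 min = 2400 min at €29.50/h; overtime 12 h 24 min = 744 min at €59.00/h.
Pay = (2400 × €29.50 + 744 × €59.00) ÷ 60 = €1911.60.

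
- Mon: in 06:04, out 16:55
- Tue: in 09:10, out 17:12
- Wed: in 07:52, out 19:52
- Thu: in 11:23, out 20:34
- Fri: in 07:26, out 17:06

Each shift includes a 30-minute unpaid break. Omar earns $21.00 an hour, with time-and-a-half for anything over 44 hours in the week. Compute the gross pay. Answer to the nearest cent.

Mon: 06:04–16:55 = 10 h 51 min; less 30 min break → 10 h 21 min
Tue: 09:10–17:12 = 8 h 2 min; less 30 min break → 7 h 32 min
Wed: 07:52–19:52 = 12 h 0 min; less 30 min break → 11 h 30 min
Thu: 11:23–20:34 = 9 h 11 min; less 30 min break → 8 h 41 min
Fri: 07:26–17:06 = 9 h 40 min; less 30 min break → 9 h 10 min
Total worked: 47 h 14 min = 2834 min.
Regular 44 h 0 min = 2640 min at $21.00/h; overtime 3 h 14 min = 194 min at $31.50/h.
Pay = (2640 × $21.00 + 194 × $31.50) ÷ 60 = $1025.85.

$1025.85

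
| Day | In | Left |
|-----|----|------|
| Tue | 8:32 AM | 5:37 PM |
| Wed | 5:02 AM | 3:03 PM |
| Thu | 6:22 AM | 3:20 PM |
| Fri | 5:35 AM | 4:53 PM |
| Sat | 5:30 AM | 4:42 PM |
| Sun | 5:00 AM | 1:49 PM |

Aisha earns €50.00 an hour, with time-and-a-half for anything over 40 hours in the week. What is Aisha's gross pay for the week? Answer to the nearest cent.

Tue: 8:32 AM–5:37 PM = 9 h 5 min
Wed: 5:02 AM–3:03 PM = 10 h 1 min
Thu: 6:22 AM–3:20 PM = 8 h 58 min
Fri: 5:35 AM–4:53 PM = 11 h 18 min
Sat: 5:30 AM–4:42 PM = 11 h 12 min
Sun: 5:00 AM–1:49 PM = 8 h 49 min
Total worked: 59 h 23 min = 3563 min.
Regular 40 h 0 min = 2400 min at €50.00/h; overtime 19 h 23 min = 1163 min at €75.00/h.
Pay = (2400 × €50.00 + 1163 × €75.00) ÷ 60 = €3453.75.

€3453.75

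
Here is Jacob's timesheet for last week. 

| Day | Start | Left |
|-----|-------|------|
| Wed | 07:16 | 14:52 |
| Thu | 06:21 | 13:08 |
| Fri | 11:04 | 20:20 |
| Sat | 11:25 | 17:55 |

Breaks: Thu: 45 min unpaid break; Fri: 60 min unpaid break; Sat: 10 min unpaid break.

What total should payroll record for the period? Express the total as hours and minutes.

Wed: 07:16–14:52 = 7 h 36 min
Thu: 06:21–13:08 = 6 h 47 min; less 45 min break → 6 h 2 min
Fri: 11:04–20:20 = 9 h 16 min; less 60 min break → 8 h 16 min
Sat: 11:25–17:55 = 6 h 30 min; less 10 min break → 6 h 20 min
Total: 7 h 36 min + 6 h 2 min + 8 h 16 min + 6 h 20 min = 28 h 14 min.

28 h 14 min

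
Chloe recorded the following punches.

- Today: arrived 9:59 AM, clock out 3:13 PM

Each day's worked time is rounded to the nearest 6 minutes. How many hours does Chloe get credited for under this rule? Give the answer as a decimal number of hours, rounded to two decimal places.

Today: 9:59 AM–3:13 PM = 5 h 14 min → rounds to 5 h 12 min

5.20 hours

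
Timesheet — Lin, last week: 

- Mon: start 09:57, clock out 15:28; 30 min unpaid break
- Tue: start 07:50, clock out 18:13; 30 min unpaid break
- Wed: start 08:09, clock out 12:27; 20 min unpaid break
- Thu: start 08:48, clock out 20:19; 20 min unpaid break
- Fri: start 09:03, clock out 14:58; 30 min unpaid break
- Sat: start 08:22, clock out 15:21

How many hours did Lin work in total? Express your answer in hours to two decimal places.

42.45 hours

Mon: 09:57–15:28 = 5 h 31 min; less 30 min break → 5 h 1 min
Tue: 07:50–18:13 = 10 h 23 min; less 30 min break → 9 h 53 min
Wed: 08:09–12:27 = 4 h 18 min; less 20 min break → 3 h 58 min
Thu: 08:48–20:19 = 11 h 31 min; less 20 min break → 11 h 11 min
Fri: 09:03–14:58 = 5 h 55 min; less 30 min break → 5 h 25 min
Sat: 08:22–15:21 = 6 h 59 min
Total: 5 h 1 min + 9 h 53 min + 3 h 58 min + 11 h 11 min + 5 h 25 min + 6 h 59 min = 42 h 27 min.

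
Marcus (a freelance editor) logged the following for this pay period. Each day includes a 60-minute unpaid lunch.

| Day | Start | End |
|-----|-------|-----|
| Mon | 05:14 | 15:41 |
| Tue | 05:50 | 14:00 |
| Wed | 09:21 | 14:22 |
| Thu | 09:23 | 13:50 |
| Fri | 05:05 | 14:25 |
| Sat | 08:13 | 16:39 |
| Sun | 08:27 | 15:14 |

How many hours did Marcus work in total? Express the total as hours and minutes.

45 h 38 min

Mon: 05:14–15:41 = 10 h 27 min; less 60 min break → 9 h 27 min
Tue: 05:50–14:00 = 8 h 10 min; less 60 min break → 7 h 10 min
Wed: 09:21–14:22 = 5 h 1 min; less 60 min break → 4 h 1 min
Thu: 09:23–13:50 = 4 h 27 min; less 60 min break → 3 h 27 min
Fri: 05:05–14:25 = 9 h 20 min; less 60 min break → 8 h 20 min
Sat: 08:13–16:39 = 8 h 26 min; less 60 min break → 7 h 26 min
Sun: 08:27–15:14 = 6 h 47 min; less 60 min break → 5 h 47 min
Total: 9 h 27 min + 7 h 10 min + 4 h 1 min + 3 h 27 min + 8 h 20 min + 7 h 26 min + 5 h 47 min = 45 h 38 min.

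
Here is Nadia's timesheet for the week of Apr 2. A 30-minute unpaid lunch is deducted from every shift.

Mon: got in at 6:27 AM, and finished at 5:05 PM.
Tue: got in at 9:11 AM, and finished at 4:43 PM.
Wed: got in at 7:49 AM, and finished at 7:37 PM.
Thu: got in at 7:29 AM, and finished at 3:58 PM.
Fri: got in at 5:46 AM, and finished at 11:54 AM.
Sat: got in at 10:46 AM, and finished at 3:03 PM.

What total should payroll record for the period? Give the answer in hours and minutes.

45 h 52 min

Mon: 6:27 AM–5:05 PM = 10 h 38 min; less 30 min break → 10 h 8 min
Tue: 9:11 AM–4:43 PM = 7 h 32 min; less 30 min break → 7 h 2 min
Wed: 7:49 AM–7:37 PM = 11 h 48 min; less 30 min break → 11 h 18 min
Thu: 7:29 AM–3:58 PM = 8 h 29 min; less 30 min break → 7 h 59 min
Fri: 5:46 AM–11:54 AM = 6 h 8 min; less 30 min break → 5 h 38 min
Sat: 10:46 AM–3:03 PM = 4 h 17 min; less 30 min break → 3 h 47 min
Total: 10 h 8 min + 7 h 2 min + 11 h 18 min + 7 h 59 min + 5 h 38 min + 3 h 47 min = 45 h 52 min.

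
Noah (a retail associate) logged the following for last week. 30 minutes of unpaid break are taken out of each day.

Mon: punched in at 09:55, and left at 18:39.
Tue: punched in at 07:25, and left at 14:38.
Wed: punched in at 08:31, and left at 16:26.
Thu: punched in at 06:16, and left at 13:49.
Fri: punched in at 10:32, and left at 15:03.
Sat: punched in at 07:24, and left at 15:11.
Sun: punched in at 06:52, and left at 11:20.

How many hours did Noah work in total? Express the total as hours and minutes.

Mon: 09:55–18:39 = 8 h 44 min; less 30 min break → 8 h 14 min
Tue: 07:25–14:38 = 7 h 13 min; less 30 min break → 6 h 43 min
Wed: 08:31–16:26 = 7 h 55 min; less 30 min break → 7 h 25 min
Thu: 06:16–13:49 = 7 h 33 min; less 30 min break → 7 h 3 min
Fri: 10:32–15:03 = 4 h 31 min; less 30 min break → 4 h 1 min
Sat: 07:24–15:11 = 7 h 47 min; less 30 min break → 7 h 17 min
Sun: 06:52–11:20 = 4 h 28 min; less 30 min break → 3 h 58 min
Total: 8 h 14 min + 6 h 43 min + 7 h 25 min + 7 h 3 min + 4 h 1 min + 7 h 17 min + 3 h 58 min = 44 h 41 min.

44 h 41 min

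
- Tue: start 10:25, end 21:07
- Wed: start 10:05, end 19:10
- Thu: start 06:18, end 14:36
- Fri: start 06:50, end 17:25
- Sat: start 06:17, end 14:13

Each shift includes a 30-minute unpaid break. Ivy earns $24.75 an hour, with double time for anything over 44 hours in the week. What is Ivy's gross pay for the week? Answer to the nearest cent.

Tue: 10:25–21:07 = 10 h 42 min; less 30 min break → 10 h 12 min
Wed: 10:05–19:10 = 9 h 5 min; less 30 min break → 8 h 35 min
Thu: 06:18–14:36 = 8 h 18 min; less 30 min break → 7 h 48 min
Fri: 06:50–17:25 = 10 h 35 min; less 30 min break → 10 h 5 min
Sat: 06:17–14:13 = 7 h 56 min; less 30 min break → 7 h 26 min
Total worked: 44 h 6 min = 2646 min.
Regular 44 h 0 min = 2640 min at $24.75/h; overtime 0 h 6 min = 6 min at $49.50/h.
Pay = (2640 × $24.75 + 6 × $49.50) ÷ 60 = $1093.95.

$1093.95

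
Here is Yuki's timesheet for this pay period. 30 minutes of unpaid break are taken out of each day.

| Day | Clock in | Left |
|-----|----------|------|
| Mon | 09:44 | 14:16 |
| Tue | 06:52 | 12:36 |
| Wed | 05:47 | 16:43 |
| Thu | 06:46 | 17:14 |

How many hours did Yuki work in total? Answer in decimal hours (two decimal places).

29.67 hours

Mon: 09:44–14:16 = 4 h 32 min; less 30 min break → 4 h 2 min
Tue: 06:52–12:36 = 5 h 44 min; less 30 min break → 5 h 14 min
Wed: 05:47–16:43 = 10 h 56 min; less 30 min break → 10 h 26 min
Thu: 06:46–17:14 = 10 h 28 min; less 30 min break → 9 h 58 min
Total: 4 h 2 min + 5 h 14 min + 10 h 26 min + 9 h 58 min = 29 h 40 min.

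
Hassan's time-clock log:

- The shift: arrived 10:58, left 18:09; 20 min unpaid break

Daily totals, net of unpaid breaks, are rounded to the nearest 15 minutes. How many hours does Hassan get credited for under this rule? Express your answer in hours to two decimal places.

The shift: 10:58–18:09 = 7 h 11 min − 20 min = 6 h 51 min → rounds to 6 h 45 min

6.75 hours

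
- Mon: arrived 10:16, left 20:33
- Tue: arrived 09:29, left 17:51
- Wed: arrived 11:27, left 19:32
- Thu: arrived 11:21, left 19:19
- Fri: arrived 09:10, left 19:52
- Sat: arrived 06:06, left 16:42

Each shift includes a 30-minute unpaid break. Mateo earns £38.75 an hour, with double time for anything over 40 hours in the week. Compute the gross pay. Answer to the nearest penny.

Mon: 10:16–20:33 = 10 h 17 min; less 30 min break → 9 h 47 min
Tue: 09:29–17:51 = 8 h 22 min; less 30 min break → 7 h 52 min
Wed: 11:27–19:32 = 8 h 5 min; less 30 min break → 7 h 35 min
Thu: 11:21–19:19 = 7 h 58 min; less 30 min break → 7 h 28 min
Fri: 09:10–19:52 = 10 h 42 min; less 30 min break → 10 h 12 min
Sat: 06:06–16:42 = 10 h 36 min; less 30 min break → 10 h 6 min
Total worked: 53 h 0 min = 3180 min.
Regular 40 h 0 min = 2400 min at £38.75/h; overtime 13 h 0 min = 780 min at £77.50/h.
Pay = (2400 × £38.75 + 780 × £77.50) ÷ 60 = £2557.50.

£2557.50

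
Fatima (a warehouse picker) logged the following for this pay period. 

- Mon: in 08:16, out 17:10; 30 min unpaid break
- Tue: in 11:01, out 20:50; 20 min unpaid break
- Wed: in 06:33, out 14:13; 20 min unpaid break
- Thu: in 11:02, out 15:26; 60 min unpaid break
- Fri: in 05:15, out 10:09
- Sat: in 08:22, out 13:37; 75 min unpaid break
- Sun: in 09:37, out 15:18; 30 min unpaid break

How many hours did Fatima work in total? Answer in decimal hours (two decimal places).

42.70 hours

Mon: 08:16–17:10 = 8 h 54 min; less 30 min break → 8 h 24 min
Tue: 11:01–20:50 = 9 h 49 min; less 20 min break → 9 h 29 min
Wed: 06:33–14:13 = 7 h 40 min; less 20 min break → 7 h 20 min
Thu: 11:02–15:26 = 4 h 24 min; less 60 min break → 3 h 24 min
Fri: 05:15–10:09 = 4 h 54 min
Sat: 08:22–13:37 = 5 h 15 min; less 75 min break → 4 h 0 min
Sun: 09:37–15:18 = 5 h 41 min; less 30 min break → 5 h 11 min
Total: 8 h 24 min + 9 h 29 min + 7 h 20 min + 3 h 24 min + 4 h 54 min + 4 h 0 min + 5 h 11 min = 42 h 42 min.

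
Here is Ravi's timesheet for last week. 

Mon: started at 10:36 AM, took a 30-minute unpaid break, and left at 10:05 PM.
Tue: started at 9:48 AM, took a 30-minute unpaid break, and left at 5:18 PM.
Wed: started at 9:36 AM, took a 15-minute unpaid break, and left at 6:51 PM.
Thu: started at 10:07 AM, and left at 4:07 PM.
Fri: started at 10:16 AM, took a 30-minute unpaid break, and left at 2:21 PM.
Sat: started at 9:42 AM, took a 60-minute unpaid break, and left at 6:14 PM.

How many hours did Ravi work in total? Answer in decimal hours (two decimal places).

44.10 hours

Mon: 10:36 AM–10:05 PM = 11 h 29 min; less 30 min break → 10 h 59 min
Tue: 9:48 AM–5:18 PM = 7 h 30 min; less 30 min break → 7 h 0 min
Wed: 9:36 AM–6:51 PM = 9 h 15 min; less 15 min break → 9 h 0 min
Thu: 10:07 AM–4:07 PM = 6 h 0 min
Fri: 10:16 AM–2:21 PM = 4 h 5 min; less 30 min break → 3 h 35 min
Sat: 9:42 AM–6:14 PM = 8 h 32 min; less 60 min break → 7 h 32 min
Total: 10 h 59 min + 7 h 0 min + 9 h 0 min + 6 h 0 min + 3 h 35 min + 7 h 32 min = 44 h 6 min.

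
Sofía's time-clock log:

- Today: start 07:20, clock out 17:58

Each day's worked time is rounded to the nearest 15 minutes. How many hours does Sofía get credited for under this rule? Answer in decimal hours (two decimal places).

Today: 07:20–17:58 = 10 h 38 min → rounds to 10 h 45 min

10.75 hours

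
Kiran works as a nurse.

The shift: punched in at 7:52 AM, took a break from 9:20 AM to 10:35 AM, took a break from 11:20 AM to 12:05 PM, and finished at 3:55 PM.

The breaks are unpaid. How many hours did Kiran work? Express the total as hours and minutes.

6 h 3 min

The shift: 7:52 AM–3:55 PM = 8 h 3 min; less 120 min break → 6 h 3 min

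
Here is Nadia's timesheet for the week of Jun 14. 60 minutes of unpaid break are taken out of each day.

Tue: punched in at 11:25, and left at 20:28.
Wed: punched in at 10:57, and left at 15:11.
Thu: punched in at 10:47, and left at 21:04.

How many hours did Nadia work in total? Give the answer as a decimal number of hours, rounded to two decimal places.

20.57 hours

Tue: 11:25–20:28 = 9 h 3 min; less 60 min break → 8 h 3 min
Wed: 10:57–15:11 = 4 h 14 min; less 60 min break → 3 h 14 min
Thu: 10:47–21:04 = 10 h 17 min; less 60 min break → 9 h 17 min
Total: 8 h 3 min + 3 h 14 min + 9 h 17 min = 20 h 34 min.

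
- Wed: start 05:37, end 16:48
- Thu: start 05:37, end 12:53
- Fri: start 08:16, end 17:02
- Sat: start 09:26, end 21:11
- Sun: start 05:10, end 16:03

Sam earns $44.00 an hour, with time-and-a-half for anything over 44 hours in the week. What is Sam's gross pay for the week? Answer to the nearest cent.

$2322.10

Wed: 05:37–16:48 = 11 h 11 min
Thu: 05:37–12:53 = 7 h 16 min
Fri: 08:16–17:02 = 8 h 46 min
Sat: 09:26–21:11 = 11 h 45 min
Sun: 05:10–16:03 = 10 h 53 min
Total worked: 49 h 51 min = 2991 min.
Regular 44 h 0 min = 2640 min at $44.00/h; overtime 5 h 51 min = 351 min at $66.00/h.
Pay = (2640 × $44.00 + 351 × $66.00) ÷ 60 = $2322.10.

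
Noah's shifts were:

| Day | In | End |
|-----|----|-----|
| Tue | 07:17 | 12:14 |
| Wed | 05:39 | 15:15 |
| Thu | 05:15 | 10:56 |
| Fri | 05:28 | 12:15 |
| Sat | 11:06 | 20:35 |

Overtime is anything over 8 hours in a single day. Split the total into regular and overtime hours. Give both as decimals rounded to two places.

Regular 33.42 hours, overtime 3.08 hours

Tue: 07:17–12:14 = 4 h 57 min
Wed: 05:39–15:15 = 9 h 36 min
Thu: 05:15–10:56 = 5 h 41 min
Fri: 05:28–12:15 = 6 h 47 min
Sat: 11:06–20:35 = 9 h 29 min
Tue reg 4 h 57 min / OT 0 h 0 min; Wed reg 8 h 0 min / OT 1 h 36 min; Thu reg 5 h 41 min / OT 0 h 0 min; Fri reg 6 h 47 min / OT 0 h 0 min; Sat reg 8 h 0 min / OT 1 h 29 min.
Totals: regular 33 h 25 min, overtime 3 h 5 min.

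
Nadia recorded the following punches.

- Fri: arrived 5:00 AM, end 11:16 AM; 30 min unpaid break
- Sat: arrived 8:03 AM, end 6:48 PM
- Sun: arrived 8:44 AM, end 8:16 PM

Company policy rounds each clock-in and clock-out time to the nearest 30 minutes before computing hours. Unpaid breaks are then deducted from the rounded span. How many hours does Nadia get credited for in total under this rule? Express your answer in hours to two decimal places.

Fri: in 5:00 AM→5:00 AM, out 11:16 AM→11:30 AM; 6 h 30 min − 30 min = 6 h 0 min
Sat: in 8:03 AM→8:00 AM, out 6:48 PM→7:00 PM; 11 h 0 min
Sun: in 8:44 AM→8:30 AM, out 8:16 PM→8:30 PM; 12 h 0 min
Total credited: 29 h 0 min.

29.00 hours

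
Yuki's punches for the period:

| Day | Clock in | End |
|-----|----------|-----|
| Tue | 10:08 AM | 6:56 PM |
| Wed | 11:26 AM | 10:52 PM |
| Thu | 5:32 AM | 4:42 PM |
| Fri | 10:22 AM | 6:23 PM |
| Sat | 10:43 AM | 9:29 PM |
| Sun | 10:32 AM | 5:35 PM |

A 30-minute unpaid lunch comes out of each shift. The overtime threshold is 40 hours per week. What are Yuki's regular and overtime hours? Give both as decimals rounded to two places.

Regular 40.00 hours, overtime 14.23 hours

Tue: 10:08 AM–6:56 PM = 8 h 48 min; less 30 min break → 8 h 18 min
Wed: 11:26 AM–10:52 PM = 11 h 26 min; less 30 min break → 10 h 56 min
Thu: 5:32 AM–4:42 PM = 11 h 10 min; less 30 min break → 10 h 40 min
Fri: 10:22 AM–6:23 PM = 8 h 1 min; less 30 min break → 7 h 31 min
Sat: 10:43 AM–9:29 PM = 10 h 46 min; less 30 min break → 10 h 16 min
Sun: 10:32 AM–5:35 PM = 7 h 3 min; less 30 min break → 6 h 33 min
Total worked: 54 h 14 min = 54.23 h.
Threshold 40 h → overtime 14 h 14 min, regular 40 h 0 min.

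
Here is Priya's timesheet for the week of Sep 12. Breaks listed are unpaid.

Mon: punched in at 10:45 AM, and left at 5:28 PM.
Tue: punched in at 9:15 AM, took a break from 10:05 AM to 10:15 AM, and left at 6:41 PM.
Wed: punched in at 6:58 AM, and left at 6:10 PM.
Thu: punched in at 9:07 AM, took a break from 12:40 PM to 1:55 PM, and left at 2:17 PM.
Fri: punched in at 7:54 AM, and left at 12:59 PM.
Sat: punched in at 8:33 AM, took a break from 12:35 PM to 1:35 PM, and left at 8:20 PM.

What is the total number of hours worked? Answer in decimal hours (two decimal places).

Mon: 10:45 AM–5:28 PM = 6 h 43 min
Tue: 9:15 AM–6:41 PM = 9 h 26 min; less 10 min break → 9 h 16 min
Wed: 6:58 AM–6:10 PM = 11 h 12 min
Thu: 9:07 AM–2:17 PM = 5 h 10 min; less 75 min break → 3 h 55 min
Fri: 7:54 AM–12:59 PM = 5 h 5 min
Sat: 8:33 AM–8:20 PM = 11 h 47 min; less 60 min break → 10 h 47 min
Total: 6 h 43 min + 9 h 16 min + 11 h 12 min + 3 h 55 min + 5 h 5 min + 10 h 47 min = 46 h 58 min.

46.97 hours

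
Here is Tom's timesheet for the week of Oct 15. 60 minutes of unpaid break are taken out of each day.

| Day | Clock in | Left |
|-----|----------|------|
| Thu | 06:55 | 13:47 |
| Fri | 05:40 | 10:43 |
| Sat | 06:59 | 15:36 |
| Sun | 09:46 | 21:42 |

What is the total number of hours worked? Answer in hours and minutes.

28 h 28 min

Thu: 06:55–13:47 = 6 h 52 min; less 60 min break → 5 h 52 min
Fri: 05:40–10:43 = 5 h 3 min; less 60 min break → 4 h 3 min
Sat: 06:59–15:36 = 8 h 37 min; less 60 min break → 7 h 37 min
Sun: 09:46–21:42 = 11 h 56 min; less 60 min break → 10 h 56 min
Total: 5 h 52 min + 4 h 3 min + 7 h 37 min + 10 h 56 min = 28 h 28 min.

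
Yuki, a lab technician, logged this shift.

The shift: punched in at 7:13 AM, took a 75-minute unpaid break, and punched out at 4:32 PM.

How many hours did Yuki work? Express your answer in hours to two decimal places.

The shift: 7:13 AM–4:32 PM = 9 h 19 min; less 75 min break → 8 h 4 min

8.07 hours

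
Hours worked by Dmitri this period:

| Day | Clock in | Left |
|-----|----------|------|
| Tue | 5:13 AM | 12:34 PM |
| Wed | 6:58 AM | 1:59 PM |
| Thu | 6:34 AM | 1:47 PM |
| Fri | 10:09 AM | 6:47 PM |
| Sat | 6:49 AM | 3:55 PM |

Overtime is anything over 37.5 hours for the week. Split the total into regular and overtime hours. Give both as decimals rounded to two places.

Regular 37.50 hours, overtime 1.82 hours

Tue: 5:13 AM–12:34 PM = 7 h 21 min
Wed: 6:58 AM–1:59 PM = 7 h 1 min
Thu: 6:34 AM–1:47 PM = 7 h 13 min
Fri: 10:09 AM–6:47 PM = 8 h 38 min
Sat: 6:49 AM–3:55 PM = 9 h 6 min
Total worked: 39 h 19 min = 39.32 h.
Threshold 37.5 h → overtime 1 h 49 min, regular 37 h 30 min.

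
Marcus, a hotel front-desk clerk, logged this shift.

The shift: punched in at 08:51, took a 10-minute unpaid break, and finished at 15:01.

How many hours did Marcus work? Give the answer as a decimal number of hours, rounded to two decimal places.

The shift: 08:51–15:01 = 6 h 10 min; less 10 min break → 6 h 0 min

6.00 hours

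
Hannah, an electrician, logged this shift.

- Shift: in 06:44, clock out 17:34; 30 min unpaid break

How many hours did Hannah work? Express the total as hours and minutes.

Shift: 06:44–17:34 = 10 h 50 min; less 30 min break → 10 h 20 min

10 h 20 min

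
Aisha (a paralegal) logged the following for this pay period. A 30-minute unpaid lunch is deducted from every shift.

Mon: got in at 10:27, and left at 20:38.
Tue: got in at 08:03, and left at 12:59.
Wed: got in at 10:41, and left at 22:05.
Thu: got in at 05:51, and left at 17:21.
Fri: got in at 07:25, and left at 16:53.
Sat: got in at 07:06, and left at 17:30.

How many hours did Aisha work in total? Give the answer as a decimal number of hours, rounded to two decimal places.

Mon: 10:27–20:38 = 10 h 11 min; less 30 min break → 9 h 41 min
Tue: 08:03–12:59 = 4 h 56 min; less 30 min break → 4 h 26 min
Wed: 10:41–22:05 = 11 h 24 min; less 30 min break → 10 h 54 min
Thu: 05:51–17:21 = 11 h 30 min; less 30 min break → 11 h 0 min
Fri: 07:25–16:53 = 9 h 28 min; less 30 min break → 8 h 58 min
Sat: 07:06–17:30 = 10 h 24 min; less 30 min break → 9 h 54 min
Total: 9 h 41 min + 4 h 26 min + 10 h 54 min + 11 h 0 min + 8 h 58 min + 9 h 54 min = 54 h 53 min.

54.88 hours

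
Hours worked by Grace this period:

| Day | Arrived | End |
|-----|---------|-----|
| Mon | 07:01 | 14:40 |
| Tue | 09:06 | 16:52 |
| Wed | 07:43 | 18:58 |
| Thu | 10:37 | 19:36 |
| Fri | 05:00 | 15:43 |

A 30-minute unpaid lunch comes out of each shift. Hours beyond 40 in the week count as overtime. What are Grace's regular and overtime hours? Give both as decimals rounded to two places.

Mon: 07:01–14:40 = 7 h 39 min; less 30 min break → 7 h 9 min
Tue: 09:06–16:52 = 7 h 46 min; less 30 min break → 7 h 16 min
Wed: 07:43–18:58 = 11 h 15 min; less 30 min break → 10 h 45 min
Thu: 10:37–19:36 = 8 h 59 min; less 30 min break → 8 h 29 min
Fri: 05:00–15:43 = 10 h 43 min; less 30 min break → 10 h 13 min
Total worked: 43 h 52 min = 43.87 h.
Threshold 40 h → overtime 3 h 52 min, regular 40 h 0 min.

Regular 40.00 hours, overtime 3.87 hours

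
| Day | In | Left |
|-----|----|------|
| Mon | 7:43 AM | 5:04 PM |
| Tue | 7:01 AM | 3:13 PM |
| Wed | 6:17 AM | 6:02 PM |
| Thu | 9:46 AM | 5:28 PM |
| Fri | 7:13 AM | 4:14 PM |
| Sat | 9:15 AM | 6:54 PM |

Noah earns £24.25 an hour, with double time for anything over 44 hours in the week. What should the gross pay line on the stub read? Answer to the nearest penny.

£1632.83

Mon: 7:43 AM–5:04 PM = 9 h 21 min
Tue: 7:01 AM–3:13 PM = 8 h 12 min
Wed: 6:17 AM–6:02 PM = 11 h 45 min
Thu: 9:46 AM–5:28 PM = 7 h 42 min
Fri: 7:13 AM–4:14 PM = 9 h 1 min
Sat: 9:15 AM–6:54 PM = 9 h 39 min
Total worked: 55 h 40 min = 3340 min.
Regular 44 h 0 min = 2640 min at £24.25/h; overtime 11 h 40 min = 700 min at £48.50/h.
Pay = (2640 × £24.25 + 700 × £48.50) ÷ 60 = £1632.83.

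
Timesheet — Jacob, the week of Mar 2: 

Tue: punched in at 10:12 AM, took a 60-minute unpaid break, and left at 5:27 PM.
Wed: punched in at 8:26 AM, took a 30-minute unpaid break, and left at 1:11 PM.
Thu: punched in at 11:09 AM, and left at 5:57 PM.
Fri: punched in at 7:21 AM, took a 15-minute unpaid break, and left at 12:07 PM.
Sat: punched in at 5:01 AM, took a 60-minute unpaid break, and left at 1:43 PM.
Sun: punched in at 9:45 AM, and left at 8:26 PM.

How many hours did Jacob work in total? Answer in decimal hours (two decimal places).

40.20 hours

Tue: 10:12 AM–5:27 PM = 7 h 15 min; less 60 min break → 6 h 15 min
Wed: 8:26 AM–1:11 PM = 4 h 45 min; less 30 min break → 4 h 15 min
Thu: 11:09 AM–5:57 PM = 6 h 48 min
Fri: 7:21 AM–12:07 PM = 4 h 46 min; less 15 min break → 4 h 31 min
Sat: 5:01 AM–1:43 PM = 8 h 42 min; less 60 min break → 7 h 42 min
Sun: 9:45 AM–8:26 PM = 10 h 41 min
Total: 6 h 15 min + 4 h 15 min + 6 h 48 min + 4 h 31 min + 7 h 42 min + 10 h 41 min = 40 h 12 min.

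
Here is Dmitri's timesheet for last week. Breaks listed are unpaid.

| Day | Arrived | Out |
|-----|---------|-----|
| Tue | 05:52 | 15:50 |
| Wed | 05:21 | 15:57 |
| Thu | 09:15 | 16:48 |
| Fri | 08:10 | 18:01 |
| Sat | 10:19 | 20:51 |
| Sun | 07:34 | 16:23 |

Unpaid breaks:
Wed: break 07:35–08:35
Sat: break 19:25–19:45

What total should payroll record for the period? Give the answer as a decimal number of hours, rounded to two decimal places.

Tue: 05:52–15:50 = 9 h 58 min
Wed: 05:21–15:57 = 10 h 36 min; less 60 min break → 9 h 36 min
Thu: 09:15–16:48 = 7 h 33 min
Fri: 08:10–18:01 = 9 h 51 min
Sat: 10:19–20:51 = 10 h 32 min; less 20 min break → 10 h 12 min
Sun: 07:34–16:23 = 8 h 49 min
Total: 9 h 58 min + 9 h 36 min + 7 h 33 min + 9 h 51 min + 10 h 12 min + 8 h 49 min = 55 h 59 min.

55.98 hours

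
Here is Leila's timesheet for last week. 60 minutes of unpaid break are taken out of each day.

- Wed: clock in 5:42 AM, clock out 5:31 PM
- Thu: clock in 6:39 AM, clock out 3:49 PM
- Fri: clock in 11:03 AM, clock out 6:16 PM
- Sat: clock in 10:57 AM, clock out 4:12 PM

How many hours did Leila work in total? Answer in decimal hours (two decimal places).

Wed: 5:42 AM–5:31 PM = 11 h 49 min; less 60 min break → 10 h 49 min
Thu: 6:39 AM–3:49 PM = 9 h 10 min; less 60 min break → 8 h 10 min
Fri: 11:03 AM–6:16 PM = 7 h 13 min; less 60 min break → 6 h 13 min
Sat: 10:57 AM–4:12 PM = 5 h 15 min; less 60 min break → 4 h 15 min
Total: 10 h 49 min + 8 h 10 min + 6 h 13 min + 4 h 15 min = 29 h 27 min.

29.45 hours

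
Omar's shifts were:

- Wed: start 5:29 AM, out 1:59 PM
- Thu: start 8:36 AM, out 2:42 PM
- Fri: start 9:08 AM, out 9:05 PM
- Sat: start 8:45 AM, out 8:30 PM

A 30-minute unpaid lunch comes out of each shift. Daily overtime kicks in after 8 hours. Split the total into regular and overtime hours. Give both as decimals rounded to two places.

Wed: 5:29 AM–1:59 PM = 8 h 30 min; less 30 min break → 8 h 0 min
Thu: 8:36 AM–2:42 PM = 6 h 6 min; less 30 min break → 5 h 36 min
Fri: 9:08 AM–9:05 PM = 11 h 57 min; less 30 min break → 11 h 27 min
Sat: 8:45 AM–8:30 PM = 11 h 45 min; less 30 min break → 11 h 15 min
Wed reg 8 h 0 min / OT 0 h 0 min; Thu reg 5 h 36 min / OT 0 h 0 min; Fri reg 8 h 0 min / OT 3 h 27 min; Sat reg 8 h 0 min / OT 3 h 15 min.
Totals: regular 29 h 36 min, overtime 6 h 42 min.

Regular 29.60 hours, overtime 6.70 hours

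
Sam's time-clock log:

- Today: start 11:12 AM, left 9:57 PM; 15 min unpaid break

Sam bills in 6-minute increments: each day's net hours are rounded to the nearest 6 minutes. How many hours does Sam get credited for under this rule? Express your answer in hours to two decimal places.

10.50 hours

Today: 11:12 AM–9:57 PM = 10 h 45 min − 15 min = 10 h 30 min → rounds to 10 h 30 min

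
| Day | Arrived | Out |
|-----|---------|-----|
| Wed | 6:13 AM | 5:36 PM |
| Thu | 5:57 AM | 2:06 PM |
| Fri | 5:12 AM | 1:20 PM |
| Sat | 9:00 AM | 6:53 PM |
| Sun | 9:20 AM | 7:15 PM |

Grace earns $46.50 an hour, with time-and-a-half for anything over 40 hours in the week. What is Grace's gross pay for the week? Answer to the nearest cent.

$2380.80

Wed: 6:13 AM–5:36 PM = 11 h 23 min
Thu: 5:57 AM–2:06 PM = 8 h 9 min
Fri: 5:12 AM–1:20 PM = 8 h 8 min
Sat: 9:00 AM–6:53 PM = 9 h 53 min
Sun: 9:20 AM–7:15 PM = 9 h 55 min
Total worked: 47 h 28 min = 2848 min.
Regular 40 h 0 min = 2400 min at $46.50/h; overtime 7 h 28 min = 448 min at $69.75/h.
Pay = (2400 × $46.50 + 448 × $69.75) ÷ 60 = $2380.80.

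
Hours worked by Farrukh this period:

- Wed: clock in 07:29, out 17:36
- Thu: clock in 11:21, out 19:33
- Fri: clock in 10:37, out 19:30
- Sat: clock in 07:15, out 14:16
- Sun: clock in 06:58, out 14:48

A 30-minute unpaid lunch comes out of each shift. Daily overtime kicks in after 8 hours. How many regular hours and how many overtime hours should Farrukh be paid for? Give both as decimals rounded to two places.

Regular 37.55 hours, overtime 2.00 hours

Wed: 07:29–17:36 = 10 h 7 min; less 30 min break → 9 h 37 min
Thu: 11:21–19:33 = 8 h 12 min; less 30 min break → 7 h 42 min
Fri: 10:37–19:30 = 8 h 53 min; less 30 min break → 8 h 23 min
Sat: 07:15–14:16 = 7 h 1 min; less 30 min break → 6 h 31 min
Sun: 06:58–14:48 = 7 h 50 min; less 30 min break → 7 h 20 min
Wed reg 8 h 0 min / OT 1 h 37 min; Thu reg 7 h 42 min / OT 0 h 0 min; Fri reg 8 h 0 min / OT 0 h 23 min; Sat reg 6 h 31 min / OT 0 h 0 min; Sun reg 7 h 20 min / OT 0 h 0 min.
Totals: regular 37 h 33 min, overtime 2 h 0 min.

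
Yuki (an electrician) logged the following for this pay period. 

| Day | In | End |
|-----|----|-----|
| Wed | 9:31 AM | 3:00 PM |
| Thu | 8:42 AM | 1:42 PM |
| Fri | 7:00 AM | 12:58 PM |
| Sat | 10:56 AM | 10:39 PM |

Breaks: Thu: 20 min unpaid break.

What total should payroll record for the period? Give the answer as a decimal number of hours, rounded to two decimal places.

27.83 hours

Wed: 9:31 AM–3:00 PM = 5 h 29 min
Thu: 8:42 AM–1:42 PM = 5 h 0 min; less 20 min break → 4 h 40 min
Fri: 7:00 AM–12:58 PM = 5 h 58 min
Sat: 10:56 AM–10:39 PM = 11 h 43 min
Total: 5 h 29 min + 4 h 40 min + 5 h 58 min + 11 h 43 min = 27 h 50 min.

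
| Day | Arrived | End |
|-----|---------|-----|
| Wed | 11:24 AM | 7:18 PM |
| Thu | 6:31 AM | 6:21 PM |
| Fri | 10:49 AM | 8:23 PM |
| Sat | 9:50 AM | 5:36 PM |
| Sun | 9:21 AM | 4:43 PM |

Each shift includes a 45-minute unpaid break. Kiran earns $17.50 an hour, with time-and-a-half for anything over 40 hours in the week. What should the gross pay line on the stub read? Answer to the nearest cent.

$717.94

Wed: 11:24 AM–7:18 PM = 7 h 54 min; less 45 min break → 7 h 9 min
Thu: 6:31 AM–6:21 PM = 11 h 50 min; less 45 min break → 11 h 5 min
Fri: 10:49 AM–8:23 PM = 9 h 34 min; less 45 min break → 8 h 49 min
Sat: 9:50 AM–5:36 PM = 7 h 46 min; less 45 min break → 7 h 1 min
Sun: 9:21 AM–4:43 PM = 7 h 22 min; less 45 min break → 6 h 37 min
Total worked: 40 h 41 min = 2441 min.
Regular 40 h 0 min = 2400 min at $17.50/h; overtime 0 h 41 min = 41 min at $26.25/h.
Pay = (2400 × $17.50 + 41 × $26.25) ÷ 60 = $717.94.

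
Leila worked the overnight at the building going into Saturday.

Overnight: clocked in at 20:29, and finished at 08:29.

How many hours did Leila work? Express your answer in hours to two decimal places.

12.00 hours

Overnight: 20:29 → midnight = 3 h 31 min; midnight → 08:29 = 8 h 29 min; span 12 h 0 min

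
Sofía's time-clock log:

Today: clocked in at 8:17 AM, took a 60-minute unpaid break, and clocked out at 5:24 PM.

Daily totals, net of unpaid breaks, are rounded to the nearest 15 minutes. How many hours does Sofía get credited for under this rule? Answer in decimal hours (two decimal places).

8.00 hours

Today: 8:17 AM–5:24 PM = 9 h 7 min − 60 min = 8 h 7 min → rounds to 8 h 0 min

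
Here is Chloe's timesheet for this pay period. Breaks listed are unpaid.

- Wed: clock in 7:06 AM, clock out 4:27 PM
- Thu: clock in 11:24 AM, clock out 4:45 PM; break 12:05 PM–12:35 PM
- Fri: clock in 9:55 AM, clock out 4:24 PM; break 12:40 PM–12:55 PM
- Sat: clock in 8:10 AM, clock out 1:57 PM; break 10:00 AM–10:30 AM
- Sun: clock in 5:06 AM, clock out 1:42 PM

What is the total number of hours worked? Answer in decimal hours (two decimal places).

Wed: 7:06 AM–4:27 PM = 9 h 21 min
Thu: 11:24 AM–4:45 PM = 5 h 21 min; less 30 min break → 4 h 51 min
Fri: 9:55 AM–4:24 PM = 6 h 29 min; less 15 min break → 6 h 14 min
Sat: 8:10 AM–1:57 PM = 5 h 47 min; less 30 min break → 5 h 17 min
Sun: 5:06 AM–1:42 PM = 8 h 36 min
Total: 9 h 21 min + 4 h 51 min + 6 h 14 min + 5 h 17 min + 8 h 36 min = 34 h 19 min.

34.32 hours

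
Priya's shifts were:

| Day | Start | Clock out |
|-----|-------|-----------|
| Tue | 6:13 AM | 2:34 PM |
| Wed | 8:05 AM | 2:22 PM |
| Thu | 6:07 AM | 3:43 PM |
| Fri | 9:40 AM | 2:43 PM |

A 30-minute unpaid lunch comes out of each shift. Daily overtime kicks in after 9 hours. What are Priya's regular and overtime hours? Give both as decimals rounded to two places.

Tue: 6:13 AM–2:34 PM = 8 h 21 min; less 30 min break → 7 h 51 min
Wed: 8:05 AM–2:22 PM = 6 h 17 min; less 30 min break → 5 h 47 min
Thu: 6:07 AM–3:43 PM = 9 h 36 min; less 30 min break → 9 h 6 min
Fri: 9:40 AM–2:43 PM = 5 h 3 min; less 30 min break → 4 h 33 min
Tue reg 7 h 51 min / OT 0 h 0 min; Wed reg 5 h 47 min / OT 0 h 0 min; Thu reg 9 h 0 min / OT 0 h 6 min; Fri reg 4 h 33 min / OT 0 h 0 min.
Totals: regular 27 h 11 min, overtime 0 h 6 min.

Regular 27.18 hours, overtime 0.10 hours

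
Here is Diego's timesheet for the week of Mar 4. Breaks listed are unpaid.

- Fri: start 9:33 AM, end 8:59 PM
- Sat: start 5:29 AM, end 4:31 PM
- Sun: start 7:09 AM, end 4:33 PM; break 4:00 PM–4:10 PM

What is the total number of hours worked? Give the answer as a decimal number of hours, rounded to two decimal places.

31.70 hours

Fri: 9:33 AM–8:59 PM = 11 h 26 min
Sat: 5:29 AM–4:31 PM = 11 h 2 min
Sun: 7:09 AM–4:33 PM = 9 h 24 min; less 10 min break → 9 h 14 min
Total: 11 h 26 min + 11 h 2 min + 9 h 14 min = 31 h 42 min.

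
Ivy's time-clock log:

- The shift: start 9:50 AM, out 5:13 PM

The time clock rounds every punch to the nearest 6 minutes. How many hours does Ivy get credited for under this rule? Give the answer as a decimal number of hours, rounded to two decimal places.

The shift: in 9:50 AM→9:48 AM, out 5:13 PM→5:12 PM; 7 h 24 min

7.40 hours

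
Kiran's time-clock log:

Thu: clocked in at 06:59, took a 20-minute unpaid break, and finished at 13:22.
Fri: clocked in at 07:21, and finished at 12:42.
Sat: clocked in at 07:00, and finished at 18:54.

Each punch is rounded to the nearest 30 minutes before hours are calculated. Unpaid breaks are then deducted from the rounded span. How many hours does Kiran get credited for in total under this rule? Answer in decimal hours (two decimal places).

23.17 hours

Thu: in 06:59→07:00, out 13:22→13:30; 6 h 30 min − 20 min = 6 h 10 min
Fri: in 07:21→07:30, out 12:42→12:30; 5 h 0 min
Sat: in 07:00→07:00, out 18:54→19:00; 12 h 0 min
Total credited: 23 h 10 min.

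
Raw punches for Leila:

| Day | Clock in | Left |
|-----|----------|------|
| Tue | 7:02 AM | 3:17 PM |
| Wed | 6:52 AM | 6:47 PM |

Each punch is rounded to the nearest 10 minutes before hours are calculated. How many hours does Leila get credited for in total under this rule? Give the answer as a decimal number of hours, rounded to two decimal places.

Tue: in 7:02 AM→7:00 AM, out 3:17 PM→3:20 PM; 8 h 20 min
Wed: in 6:52 AM→6:50 AM, out 6:47 PM→6:50 PM; 12 h 0 min
Total credited: 20 h 20 min.

20.33 hours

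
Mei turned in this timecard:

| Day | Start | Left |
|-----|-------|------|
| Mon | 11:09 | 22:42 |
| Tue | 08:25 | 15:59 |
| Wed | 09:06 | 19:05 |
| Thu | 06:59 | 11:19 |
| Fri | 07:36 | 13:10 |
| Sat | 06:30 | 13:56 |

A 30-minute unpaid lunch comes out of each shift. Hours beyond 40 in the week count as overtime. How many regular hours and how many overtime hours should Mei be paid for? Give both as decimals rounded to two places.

Mon: 11:09–22:42 = 11 h 33 min; less 30 min break → 11 h 3 min
Tue: 08:25–15:59 = 7 h 34 min; less 30 min break → 7 h 4 min
Wed: 09:06–19:05 = 9 h 59 min; less 30 min break → 9 h 29 min
Thu: 06:59–11:19 = 4 h 20 min; less 30 min break → 3 h 50 min
Fri: 07:36–13:10 = 5 h 34 min; less 30 min break → 5 h 4 min
Sat: 06:30–13:56 = 7 h 26 min; less 30 min break → 6 h 56 min
Total worked: 43 h 26 min = 43.43 h.
Threshold 40 h → overtime 3 h 26 min, regular 40 h 0 min.

Regular 40.00 hours, overtime 3.43 hours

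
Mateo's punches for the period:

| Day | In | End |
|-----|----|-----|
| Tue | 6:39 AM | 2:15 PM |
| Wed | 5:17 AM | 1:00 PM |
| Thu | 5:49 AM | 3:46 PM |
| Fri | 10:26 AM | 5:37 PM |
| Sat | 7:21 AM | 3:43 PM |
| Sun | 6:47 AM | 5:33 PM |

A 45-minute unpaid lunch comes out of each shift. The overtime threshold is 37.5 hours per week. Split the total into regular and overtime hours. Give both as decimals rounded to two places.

Tue: 6:39 AM–2:15 PM = 7 h 36 min; less 45 min break → 6 h 51 min
Wed: 5:17 AM–1:00 PM = 7 h 43 min; less 45 min break → 6 h 58 min
Thu: 5:49 AM–3:46 PM = 9 h 57 min; less 45 min break → 9 h 12 min
Fri: 10:26 AM–5:37 PM = 7 h 11 min; less 45 min break → 6 h 26 min
Sat: 7:21 AM–3:43 PM = 8 h 22 min; less 45 min break → 7 h 37 min
Sun: 6:47 AM–5:33 PM = 10 h 46 min; less 45 min break → 10 h 1 min
Total worked: 47 h 5 min = 47.08 h.
Threshold 37.5 h → overtime 9 h 35 min, regular 37 h 30 min.

Regular 37.50 hours, overtime 9.58 hours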